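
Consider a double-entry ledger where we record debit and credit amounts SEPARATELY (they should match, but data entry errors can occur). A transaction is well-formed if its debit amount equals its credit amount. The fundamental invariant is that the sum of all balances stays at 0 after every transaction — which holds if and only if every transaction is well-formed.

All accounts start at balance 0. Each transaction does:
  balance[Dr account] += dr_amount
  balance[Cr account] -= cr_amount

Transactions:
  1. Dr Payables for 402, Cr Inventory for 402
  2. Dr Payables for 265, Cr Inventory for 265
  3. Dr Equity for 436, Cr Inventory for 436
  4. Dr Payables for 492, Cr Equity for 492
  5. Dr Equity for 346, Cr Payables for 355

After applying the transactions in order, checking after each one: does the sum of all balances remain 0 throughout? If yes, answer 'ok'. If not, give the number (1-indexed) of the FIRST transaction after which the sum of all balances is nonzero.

After txn 1: dr=402 cr=402 sum_balances=0
After txn 2: dr=265 cr=265 sum_balances=0
After txn 3: dr=436 cr=436 sum_balances=0
After txn 4: dr=492 cr=492 sum_balances=0
After txn 5: dr=346 cr=355 sum_balances=-9

Answer: 5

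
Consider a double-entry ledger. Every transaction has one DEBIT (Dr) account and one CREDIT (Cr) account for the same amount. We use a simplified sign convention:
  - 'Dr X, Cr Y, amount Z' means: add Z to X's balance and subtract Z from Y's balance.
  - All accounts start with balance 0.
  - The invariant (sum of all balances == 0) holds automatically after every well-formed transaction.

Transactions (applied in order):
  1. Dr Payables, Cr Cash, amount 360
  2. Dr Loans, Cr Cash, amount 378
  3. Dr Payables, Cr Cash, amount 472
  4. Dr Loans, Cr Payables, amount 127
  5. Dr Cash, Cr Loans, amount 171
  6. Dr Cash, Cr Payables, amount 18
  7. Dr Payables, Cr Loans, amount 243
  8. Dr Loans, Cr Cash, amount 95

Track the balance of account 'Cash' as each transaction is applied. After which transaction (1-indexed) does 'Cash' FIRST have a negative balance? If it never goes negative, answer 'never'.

After txn 1: Cash=-360

Answer: 1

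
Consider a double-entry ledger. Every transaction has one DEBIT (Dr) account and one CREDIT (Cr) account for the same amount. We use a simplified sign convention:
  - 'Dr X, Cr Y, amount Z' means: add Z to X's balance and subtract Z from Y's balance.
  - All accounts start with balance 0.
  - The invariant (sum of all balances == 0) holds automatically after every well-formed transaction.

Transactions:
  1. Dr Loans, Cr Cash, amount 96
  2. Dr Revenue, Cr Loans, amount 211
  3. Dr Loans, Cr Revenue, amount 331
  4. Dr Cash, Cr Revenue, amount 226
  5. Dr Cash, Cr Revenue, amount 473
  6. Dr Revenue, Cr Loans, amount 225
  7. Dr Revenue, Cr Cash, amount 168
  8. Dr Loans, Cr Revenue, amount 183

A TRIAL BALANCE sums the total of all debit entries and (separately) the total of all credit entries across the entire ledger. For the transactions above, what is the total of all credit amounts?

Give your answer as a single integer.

Answer: 1913

Derivation:
Txn 1: credit+=96
Txn 2: credit+=211
Txn 3: credit+=331
Txn 4: credit+=226
Txn 5: credit+=473
Txn 6: credit+=225
Txn 7: credit+=168
Txn 8: credit+=183
Total credits = 1913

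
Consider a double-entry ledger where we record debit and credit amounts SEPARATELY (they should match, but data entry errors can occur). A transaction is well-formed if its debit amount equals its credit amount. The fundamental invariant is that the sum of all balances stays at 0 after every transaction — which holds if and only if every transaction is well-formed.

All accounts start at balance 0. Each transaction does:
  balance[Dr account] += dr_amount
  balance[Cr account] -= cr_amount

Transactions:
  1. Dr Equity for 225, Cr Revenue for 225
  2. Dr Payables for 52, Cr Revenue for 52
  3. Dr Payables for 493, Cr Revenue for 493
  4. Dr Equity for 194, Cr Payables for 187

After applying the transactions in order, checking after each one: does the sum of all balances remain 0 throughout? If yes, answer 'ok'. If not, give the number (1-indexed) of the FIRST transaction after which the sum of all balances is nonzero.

After txn 1: dr=225 cr=225 sum_balances=0
After txn 2: dr=52 cr=52 sum_balances=0
After txn 3: dr=493 cr=493 sum_balances=0
After txn 4: dr=194 cr=187 sum_balances=7

Answer: 4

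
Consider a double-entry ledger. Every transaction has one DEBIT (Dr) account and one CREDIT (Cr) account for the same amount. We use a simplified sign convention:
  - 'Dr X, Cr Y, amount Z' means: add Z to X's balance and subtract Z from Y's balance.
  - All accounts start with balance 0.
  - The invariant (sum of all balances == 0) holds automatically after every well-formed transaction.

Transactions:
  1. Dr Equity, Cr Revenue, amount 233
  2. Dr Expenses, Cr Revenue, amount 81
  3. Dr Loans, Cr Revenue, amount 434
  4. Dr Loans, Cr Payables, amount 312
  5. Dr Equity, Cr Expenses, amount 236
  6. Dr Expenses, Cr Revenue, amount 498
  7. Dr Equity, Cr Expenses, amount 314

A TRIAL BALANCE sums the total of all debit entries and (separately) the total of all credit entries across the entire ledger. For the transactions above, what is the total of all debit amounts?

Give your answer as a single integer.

Txn 1: debit+=233
Txn 2: debit+=81
Txn 3: debit+=434
Txn 4: debit+=312
Txn 5: debit+=236
Txn 6: debit+=498
Txn 7: debit+=314
Total debits = 2108

Answer: 2108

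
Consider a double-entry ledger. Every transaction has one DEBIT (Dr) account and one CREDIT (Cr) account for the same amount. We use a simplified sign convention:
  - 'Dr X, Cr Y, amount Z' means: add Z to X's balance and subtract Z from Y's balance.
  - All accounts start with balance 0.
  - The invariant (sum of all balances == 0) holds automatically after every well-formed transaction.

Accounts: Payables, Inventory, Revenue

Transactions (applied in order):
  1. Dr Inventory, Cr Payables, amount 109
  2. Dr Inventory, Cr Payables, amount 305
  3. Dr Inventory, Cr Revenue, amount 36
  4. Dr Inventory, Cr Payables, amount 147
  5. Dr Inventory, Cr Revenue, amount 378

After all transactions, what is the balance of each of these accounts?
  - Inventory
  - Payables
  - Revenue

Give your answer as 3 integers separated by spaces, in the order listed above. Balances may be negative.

Answer: 975 -561 -414

Derivation:
After txn 1 (Dr Inventory, Cr Payables, amount 109): Inventory=109 Payables=-109
After txn 2 (Dr Inventory, Cr Payables, amount 305): Inventory=414 Payables=-414
After txn 3 (Dr Inventory, Cr Revenue, amount 36): Inventory=450 Payables=-414 Revenue=-36
After txn 4 (Dr Inventory, Cr Payables, amount 147): Inventory=597 Payables=-561 Revenue=-36
After txn 5 (Dr Inventory, Cr Revenue, amount 378): Inventory=975 Payables=-561 Revenue=-414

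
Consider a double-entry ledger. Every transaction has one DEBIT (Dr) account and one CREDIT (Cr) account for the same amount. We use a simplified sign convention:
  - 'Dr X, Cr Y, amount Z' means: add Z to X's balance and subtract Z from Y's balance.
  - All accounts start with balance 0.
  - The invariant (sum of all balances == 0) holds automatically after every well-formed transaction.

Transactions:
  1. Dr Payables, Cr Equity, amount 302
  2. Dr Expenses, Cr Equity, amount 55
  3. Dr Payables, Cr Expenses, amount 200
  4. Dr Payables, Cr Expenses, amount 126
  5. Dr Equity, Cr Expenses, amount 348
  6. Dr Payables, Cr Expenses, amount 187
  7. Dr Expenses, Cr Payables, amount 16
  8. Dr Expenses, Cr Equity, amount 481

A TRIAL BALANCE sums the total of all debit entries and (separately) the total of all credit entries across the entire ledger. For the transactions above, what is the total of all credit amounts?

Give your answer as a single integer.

Answer: 1715

Derivation:
Txn 1: credit+=302
Txn 2: credit+=55
Txn 3: credit+=200
Txn 4: credit+=126
Txn 5: credit+=348
Txn 6: credit+=187
Txn 7: credit+=16
Txn 8: credit+=481
Total credits = 1715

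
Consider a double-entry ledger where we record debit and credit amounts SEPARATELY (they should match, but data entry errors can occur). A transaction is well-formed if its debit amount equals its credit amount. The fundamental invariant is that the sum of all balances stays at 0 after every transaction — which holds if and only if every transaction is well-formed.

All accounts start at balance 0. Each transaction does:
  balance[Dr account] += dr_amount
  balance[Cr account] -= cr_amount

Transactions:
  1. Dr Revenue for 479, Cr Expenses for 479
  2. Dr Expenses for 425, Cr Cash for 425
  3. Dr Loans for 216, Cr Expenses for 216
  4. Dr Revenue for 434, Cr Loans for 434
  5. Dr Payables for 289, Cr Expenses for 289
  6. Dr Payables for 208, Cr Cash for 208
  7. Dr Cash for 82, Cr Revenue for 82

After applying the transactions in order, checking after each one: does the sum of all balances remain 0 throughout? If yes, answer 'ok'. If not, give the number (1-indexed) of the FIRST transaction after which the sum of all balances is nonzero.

After txn 1: dr=479 cr=479 sum_balances=0
After txn 2: dr=425 cr=425 sum_balances=0
After txn 3: dr=216 cr=216 sum_balances=0
After txn 4: dr=434 cr=434 sum_balances=0
After txn 5: dr=289 cr=289 sum_balances=0
After txn 6: dr=208 cr=208 sum_balances=0
After txn 7: dr=82 cr=82 sum_balances=0

Answer: ok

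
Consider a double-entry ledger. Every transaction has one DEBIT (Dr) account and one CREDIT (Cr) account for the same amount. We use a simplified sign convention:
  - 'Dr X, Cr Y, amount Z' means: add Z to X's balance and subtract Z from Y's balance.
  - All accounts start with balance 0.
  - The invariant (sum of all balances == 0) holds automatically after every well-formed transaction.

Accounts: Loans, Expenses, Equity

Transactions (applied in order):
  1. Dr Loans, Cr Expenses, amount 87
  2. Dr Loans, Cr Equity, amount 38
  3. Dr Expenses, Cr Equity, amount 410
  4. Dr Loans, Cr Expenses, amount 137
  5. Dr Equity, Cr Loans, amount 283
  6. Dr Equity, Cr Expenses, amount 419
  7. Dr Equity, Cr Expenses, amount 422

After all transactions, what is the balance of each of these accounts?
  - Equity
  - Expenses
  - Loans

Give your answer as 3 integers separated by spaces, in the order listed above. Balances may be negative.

After txn 1 (Dr Loans, Cr Expenses, amount 87): Expenses=-87 Loans=87
After txn 2 (Dr Loans, Cr Equity, amount 38): Equity=-38 Expenses=-87 Loans=125
After txn 3 (Dr Expenses, Cr Equity, amount 410): Equity=-448 Expenses=323 Loans=125
After txn 4 (Dr Loans, Cr Expenses, amount 137): Equity=-448 Expenses=186 Loans=262
After txn 5 (Dr Equity, Cr Loans, amount 283): Equity=-165 Expenses=186 Loans=-21
After txn 6 (Dr Equity, Cr Expenses, amount 419): Equity=254 Expenses=-233 Loans=-21
After txn 7 (Dr Equity, Cr Expenses, amount 422): Equity=676 Expenses=-655 Loans=-21

Answer: 676 -655 -21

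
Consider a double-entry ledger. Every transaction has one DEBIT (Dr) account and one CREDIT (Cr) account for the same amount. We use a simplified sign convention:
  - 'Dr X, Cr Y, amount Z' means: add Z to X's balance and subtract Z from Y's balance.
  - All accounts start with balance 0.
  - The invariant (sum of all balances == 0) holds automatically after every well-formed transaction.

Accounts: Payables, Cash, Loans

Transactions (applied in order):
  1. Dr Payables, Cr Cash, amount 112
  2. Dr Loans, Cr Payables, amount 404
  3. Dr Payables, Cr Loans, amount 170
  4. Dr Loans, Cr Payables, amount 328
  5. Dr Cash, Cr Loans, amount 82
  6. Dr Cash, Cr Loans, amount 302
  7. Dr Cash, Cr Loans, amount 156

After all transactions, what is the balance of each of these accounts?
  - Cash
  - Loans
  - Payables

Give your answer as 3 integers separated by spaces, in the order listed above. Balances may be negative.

After txn 1 (Dr Payables, Cr Cash, amount 112): Cash=-112 Payables=112
After txn 2 (Dr Loans, Cr Payables, amount 404): Cash=-112 Loans=404 Payables=-292
After txn 3 (Dr Payables, Cr Loans, amount 170): Cash=-112 Loans=234 Payables=-122
After txn 4 (Dr Loans, Cr Payables, amount 328): Cash=-112 Loans=562 Payables=-450
After txn 5 (Dr Cash, Cr Loans, amount 82): Cash=-30 Loans=480 Payables=-450
After txn 6 (Dr Cash, Cr Loans, amount 302): Cash=272 Loans=178 Payables=-450
After txn 7 (Dr Cash, Cr Loans, amount 156): Cash=428 Loans=22 Payables=-450

Answer: 428 22 -450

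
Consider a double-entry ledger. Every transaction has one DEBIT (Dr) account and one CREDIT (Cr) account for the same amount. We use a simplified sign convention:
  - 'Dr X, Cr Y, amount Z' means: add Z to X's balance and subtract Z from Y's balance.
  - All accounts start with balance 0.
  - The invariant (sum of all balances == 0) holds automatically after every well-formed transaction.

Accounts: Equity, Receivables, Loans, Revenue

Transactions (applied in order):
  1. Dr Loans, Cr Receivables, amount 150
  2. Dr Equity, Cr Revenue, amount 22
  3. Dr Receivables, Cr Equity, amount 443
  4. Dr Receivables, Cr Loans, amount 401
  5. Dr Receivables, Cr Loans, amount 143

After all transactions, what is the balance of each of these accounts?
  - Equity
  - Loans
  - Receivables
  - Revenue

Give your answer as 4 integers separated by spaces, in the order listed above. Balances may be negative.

After txn 1 (Dr Loans, Cr Receivables, amount 150): Loans=150 Receivables=-150
After txn 2 (Dr Equity, Cr Revenue, amount 22): Equity=22 Loans=150 Receivables=-150 Revenue=-22
After txn 3 (Dr Receivables, Cr Equity, amount 443): Equity=-421 Loans=150 Receivables=293 Revenue=-22
After txn 4 (Dr Receivables, Cr Loans, amount 401): Equity=-421 Loans=-251 Receivables=694 Revenue=-22
After txn 5 (Dr Receivables, Cr Loans, amount 143): Equity=-421 Loans=-394 Receivables=837 Revenue=-22

Answer: -421 -394 837 -22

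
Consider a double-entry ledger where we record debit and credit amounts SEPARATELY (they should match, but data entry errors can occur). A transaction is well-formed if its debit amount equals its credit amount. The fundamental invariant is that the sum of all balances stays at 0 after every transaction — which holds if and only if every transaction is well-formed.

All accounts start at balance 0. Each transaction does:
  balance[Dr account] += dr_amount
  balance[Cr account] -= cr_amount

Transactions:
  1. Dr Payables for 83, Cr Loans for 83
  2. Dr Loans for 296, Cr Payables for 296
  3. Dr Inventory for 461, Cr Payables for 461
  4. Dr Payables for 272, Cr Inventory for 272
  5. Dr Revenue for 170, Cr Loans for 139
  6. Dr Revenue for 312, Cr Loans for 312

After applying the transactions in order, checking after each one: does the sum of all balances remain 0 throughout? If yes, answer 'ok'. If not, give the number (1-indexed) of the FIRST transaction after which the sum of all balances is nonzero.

Answer: 5

Derivation:
After txn 1: dr=83 cr=83 sum_balances=0
After txn 2: dr=296 cr=296 sum_balances=0
After txn 3: dr=461 cr=461 sum_balances=0
After txn 4: dr=272 cr=272 sum_balances=0
After txn 5: dr=170 cr=139 sum_balances=31
After txn 6: dr=312 cr=312 sum_balances=31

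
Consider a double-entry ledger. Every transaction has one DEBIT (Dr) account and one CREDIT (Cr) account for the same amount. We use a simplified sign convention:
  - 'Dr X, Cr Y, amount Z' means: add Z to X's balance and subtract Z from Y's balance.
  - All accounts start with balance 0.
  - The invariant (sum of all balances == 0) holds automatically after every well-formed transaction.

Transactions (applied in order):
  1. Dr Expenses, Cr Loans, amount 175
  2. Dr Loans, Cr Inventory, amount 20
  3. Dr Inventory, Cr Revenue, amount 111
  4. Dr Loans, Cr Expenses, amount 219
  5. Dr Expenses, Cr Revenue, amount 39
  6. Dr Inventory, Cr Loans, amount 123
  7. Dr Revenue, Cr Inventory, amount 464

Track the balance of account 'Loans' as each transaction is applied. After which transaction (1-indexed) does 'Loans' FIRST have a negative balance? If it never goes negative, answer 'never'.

Answer: 1

Derivation:
After txn 1: Loans=-175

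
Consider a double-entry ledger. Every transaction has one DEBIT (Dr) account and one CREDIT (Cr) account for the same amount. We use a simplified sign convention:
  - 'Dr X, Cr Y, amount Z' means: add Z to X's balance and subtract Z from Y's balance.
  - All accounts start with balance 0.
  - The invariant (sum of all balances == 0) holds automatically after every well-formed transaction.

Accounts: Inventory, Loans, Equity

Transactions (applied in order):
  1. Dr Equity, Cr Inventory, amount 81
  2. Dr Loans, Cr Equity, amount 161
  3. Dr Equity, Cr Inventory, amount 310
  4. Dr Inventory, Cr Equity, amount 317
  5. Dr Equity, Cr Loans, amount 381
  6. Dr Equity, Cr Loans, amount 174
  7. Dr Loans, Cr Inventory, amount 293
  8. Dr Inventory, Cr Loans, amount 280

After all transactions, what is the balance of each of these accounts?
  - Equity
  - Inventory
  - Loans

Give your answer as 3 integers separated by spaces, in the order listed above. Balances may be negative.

After txn 1 (Dr Equity, Cr Inventory, amount 81): Equity=81 Inventory=-81
After txn 2 (Dr Loans, Cr Equity, amount 161): Equity=-80 Inventory=-81 Loans=161
After txn 3 (Dr Equity, Cr Inventory, amount 310): Equity=230 Inventory=-391 Loans=161
After txn 4 (Dr Inventory, Cr Equity, amount 317): Equity=-87 Inventory=-74 Loans=161
After txn 5 (Dr Equity, Cr Loans, amount 381): Equity=294 Inventory=-74 Loans=-220
After txn 6 (Dr Equity, Cr Loans, amount 174): Equity=468 Inventory=-74 Loans=-394
After txn 7 (Dr Loans, Cr Inventory, amount 293): Equity=468 Inventory=-367 Loans=-101
After txn 8 (Dr Inventory, Cr Loans, amount 280): Equity=468 Inventory=-87 Loans=-381

Answer: 468 -87 -381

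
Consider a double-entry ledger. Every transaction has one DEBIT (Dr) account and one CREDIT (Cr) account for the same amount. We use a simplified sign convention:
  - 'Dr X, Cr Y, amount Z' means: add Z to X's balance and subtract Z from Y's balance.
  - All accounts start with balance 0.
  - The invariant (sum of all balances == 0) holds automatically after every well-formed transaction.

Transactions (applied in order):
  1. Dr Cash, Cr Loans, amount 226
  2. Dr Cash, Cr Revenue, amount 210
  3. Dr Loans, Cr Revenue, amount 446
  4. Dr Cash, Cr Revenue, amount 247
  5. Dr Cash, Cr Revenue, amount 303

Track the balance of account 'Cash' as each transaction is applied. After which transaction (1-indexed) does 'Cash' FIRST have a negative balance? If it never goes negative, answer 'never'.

Answer: never

Derivation:
After txn 1: Cash=226
After txn 2: Cash=436
After txn 3: Cash=436
After txn 4: Cash=683
After txn 5: Cash=986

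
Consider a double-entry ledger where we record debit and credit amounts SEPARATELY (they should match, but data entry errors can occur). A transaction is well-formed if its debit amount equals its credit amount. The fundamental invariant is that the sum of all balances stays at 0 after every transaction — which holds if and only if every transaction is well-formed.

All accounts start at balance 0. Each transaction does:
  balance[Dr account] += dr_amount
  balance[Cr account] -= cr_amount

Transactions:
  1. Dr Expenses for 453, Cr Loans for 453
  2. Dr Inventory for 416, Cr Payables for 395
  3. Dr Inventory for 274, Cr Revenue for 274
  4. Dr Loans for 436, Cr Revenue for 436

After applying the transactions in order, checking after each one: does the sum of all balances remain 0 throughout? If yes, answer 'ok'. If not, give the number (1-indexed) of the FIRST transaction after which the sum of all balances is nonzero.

After txn 1: dr=453 cr=453 sum_balances=0
After txn 2: dr=416 cr=395 sum_balances=21
After txn 3: dr=274 cr=274 sum_balances=21
After txn 4: dr=436 cr=436 sum_balances=21

Answer: 2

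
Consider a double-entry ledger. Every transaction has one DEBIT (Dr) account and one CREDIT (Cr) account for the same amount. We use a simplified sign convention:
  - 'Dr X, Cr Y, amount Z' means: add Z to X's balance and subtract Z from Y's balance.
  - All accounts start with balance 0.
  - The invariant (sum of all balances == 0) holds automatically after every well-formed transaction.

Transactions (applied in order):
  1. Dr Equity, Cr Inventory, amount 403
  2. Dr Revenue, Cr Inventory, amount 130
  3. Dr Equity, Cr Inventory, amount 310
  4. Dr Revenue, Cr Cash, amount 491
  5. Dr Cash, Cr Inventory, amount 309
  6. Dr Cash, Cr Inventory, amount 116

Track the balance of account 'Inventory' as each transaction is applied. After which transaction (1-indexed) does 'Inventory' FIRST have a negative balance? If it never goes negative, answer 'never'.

Answer: 1

Derivation:
After txn 1: Inventory=-403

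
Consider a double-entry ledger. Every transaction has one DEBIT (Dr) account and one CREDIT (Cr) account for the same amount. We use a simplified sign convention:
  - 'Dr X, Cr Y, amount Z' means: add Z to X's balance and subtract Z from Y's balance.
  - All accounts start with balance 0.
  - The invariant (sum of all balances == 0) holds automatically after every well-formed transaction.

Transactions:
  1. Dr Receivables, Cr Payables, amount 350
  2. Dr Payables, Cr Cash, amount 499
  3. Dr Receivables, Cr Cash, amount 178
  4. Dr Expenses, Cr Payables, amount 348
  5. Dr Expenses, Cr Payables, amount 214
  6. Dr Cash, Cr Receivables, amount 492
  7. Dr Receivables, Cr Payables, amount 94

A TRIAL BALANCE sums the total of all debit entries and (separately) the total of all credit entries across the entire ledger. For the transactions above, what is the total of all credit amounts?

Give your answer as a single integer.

Answer: 2175

Derivation:
Txn 1: credit+=350
Txn 2: credit+=499
Txn 3: credit+=178
Txn 4: credit+=348
Txn 5: credit+=214
Txn 6: credit+=492
Txn 7: credit+=94
Total credits = 2175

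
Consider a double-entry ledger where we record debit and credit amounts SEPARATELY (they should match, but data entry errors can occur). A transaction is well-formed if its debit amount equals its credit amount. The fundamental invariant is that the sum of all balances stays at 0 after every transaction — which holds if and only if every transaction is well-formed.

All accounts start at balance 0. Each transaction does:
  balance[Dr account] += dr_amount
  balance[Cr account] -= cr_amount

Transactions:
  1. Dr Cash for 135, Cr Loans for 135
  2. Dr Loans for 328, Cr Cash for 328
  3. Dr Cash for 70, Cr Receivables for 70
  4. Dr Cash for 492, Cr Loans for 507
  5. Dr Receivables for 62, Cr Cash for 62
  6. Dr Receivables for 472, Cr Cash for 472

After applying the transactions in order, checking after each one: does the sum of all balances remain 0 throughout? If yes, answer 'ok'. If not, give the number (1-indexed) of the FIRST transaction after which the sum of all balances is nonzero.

After txn 1: dr=135 cr=135 sum_balances=0
After txn 2: dr=328 cr=328 sum_balances=0
After txn 3: dr=70 cr=70 sum_balances=0
After txn 4: dr=492 cr=507 sum_balances=-15
After txn 5: dr=62 cr=62 sum_balances=-15
After txn 6: dr=472 cr=472 sum_balances=-15

Answer: 4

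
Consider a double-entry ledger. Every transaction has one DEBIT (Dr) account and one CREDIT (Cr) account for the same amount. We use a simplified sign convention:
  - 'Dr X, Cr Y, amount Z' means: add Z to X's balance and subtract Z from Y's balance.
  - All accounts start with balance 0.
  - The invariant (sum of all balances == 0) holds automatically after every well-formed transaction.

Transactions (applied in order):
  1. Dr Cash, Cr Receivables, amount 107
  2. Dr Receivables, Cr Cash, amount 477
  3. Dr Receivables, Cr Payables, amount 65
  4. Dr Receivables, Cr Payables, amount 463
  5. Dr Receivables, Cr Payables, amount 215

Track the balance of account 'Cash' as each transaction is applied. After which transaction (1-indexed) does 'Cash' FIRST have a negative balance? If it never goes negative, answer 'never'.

Answer: 2

Derivation:
After txn 1: Cash=107
After txn 2: Cash=-370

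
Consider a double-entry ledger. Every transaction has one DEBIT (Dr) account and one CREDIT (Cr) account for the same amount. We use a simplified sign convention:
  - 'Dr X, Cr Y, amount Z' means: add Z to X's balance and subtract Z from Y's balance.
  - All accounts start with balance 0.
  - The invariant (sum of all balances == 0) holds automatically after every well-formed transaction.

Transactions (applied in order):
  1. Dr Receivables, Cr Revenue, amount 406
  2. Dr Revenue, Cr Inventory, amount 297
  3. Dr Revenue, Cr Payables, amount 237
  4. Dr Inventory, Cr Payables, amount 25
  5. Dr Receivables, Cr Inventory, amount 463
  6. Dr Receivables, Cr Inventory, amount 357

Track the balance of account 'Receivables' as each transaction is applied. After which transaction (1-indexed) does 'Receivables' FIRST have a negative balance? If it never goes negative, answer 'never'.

After txn 1: Receivables=406
After txn 2: Receivables=406
After txn 3: Receivables=406
After txn 4: Receivables=406
After txn 5: Receivables=869
After txn 6: Receivables=1226

Answer: never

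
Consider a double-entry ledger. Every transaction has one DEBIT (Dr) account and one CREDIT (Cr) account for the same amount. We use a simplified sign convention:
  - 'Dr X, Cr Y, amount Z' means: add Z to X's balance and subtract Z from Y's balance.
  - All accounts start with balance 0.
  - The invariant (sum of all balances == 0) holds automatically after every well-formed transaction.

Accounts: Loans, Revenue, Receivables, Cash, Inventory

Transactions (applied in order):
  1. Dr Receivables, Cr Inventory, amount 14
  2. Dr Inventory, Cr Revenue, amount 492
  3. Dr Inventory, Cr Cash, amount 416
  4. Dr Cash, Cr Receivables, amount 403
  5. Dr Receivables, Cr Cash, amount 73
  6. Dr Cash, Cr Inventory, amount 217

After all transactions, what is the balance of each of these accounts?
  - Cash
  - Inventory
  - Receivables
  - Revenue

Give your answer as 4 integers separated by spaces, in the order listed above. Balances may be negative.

Answer: 131 677 -316 -492

Derivation:
After txn 1 (Dr Receivables, Cr Inventory, amount 14): Inventory=-14 Receivables=14
After txn 2 (Dr Inventory, Cr Revenue, amount 492): Inventory=478 Receivables=14 Revenue=-492
After txn 3 (Dr Inventory, Cr Cash, amount 416): Cash=-416 Inventory=894 Receivables=14 Revenue=-492
After txn 4 (Dr Cash, Cr Receivables, amount 403): Cash=-13 Inventory=894 Receivables=-389 Revenue=-492
After txn 5 (Dr Receivables, Cr Cash, amount 73): Cash=-86 Inventory=894 Receivables=-316 Revenue=-492
After txn 6 (Dr Cash, Cr Inventory, amount 217): Cash=131 Inventory=677 Receivables=-316 Revenue=-492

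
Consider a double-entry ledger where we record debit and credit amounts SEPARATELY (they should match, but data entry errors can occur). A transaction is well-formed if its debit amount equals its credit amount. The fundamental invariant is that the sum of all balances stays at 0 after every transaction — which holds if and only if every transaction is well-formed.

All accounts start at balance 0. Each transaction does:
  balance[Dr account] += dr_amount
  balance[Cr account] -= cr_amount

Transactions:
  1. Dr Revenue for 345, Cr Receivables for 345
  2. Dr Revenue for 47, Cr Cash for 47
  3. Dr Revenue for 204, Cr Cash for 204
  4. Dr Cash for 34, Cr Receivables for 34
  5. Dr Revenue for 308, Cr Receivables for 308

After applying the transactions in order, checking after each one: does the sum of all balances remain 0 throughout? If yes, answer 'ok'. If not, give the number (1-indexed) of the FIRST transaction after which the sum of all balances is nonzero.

Answer: ok

Derivation:
After txn 1: dr=345 cr=345 sum_balances=0
After txn 2: dr=47 cr=47 sum_balances=0
After txn 3: dr=204 cr=204 sum_balances=0
After txn 4: dr=34 cr=34 sum_balances=0
After txn 5: dr=308 cr=308 sum_balances=0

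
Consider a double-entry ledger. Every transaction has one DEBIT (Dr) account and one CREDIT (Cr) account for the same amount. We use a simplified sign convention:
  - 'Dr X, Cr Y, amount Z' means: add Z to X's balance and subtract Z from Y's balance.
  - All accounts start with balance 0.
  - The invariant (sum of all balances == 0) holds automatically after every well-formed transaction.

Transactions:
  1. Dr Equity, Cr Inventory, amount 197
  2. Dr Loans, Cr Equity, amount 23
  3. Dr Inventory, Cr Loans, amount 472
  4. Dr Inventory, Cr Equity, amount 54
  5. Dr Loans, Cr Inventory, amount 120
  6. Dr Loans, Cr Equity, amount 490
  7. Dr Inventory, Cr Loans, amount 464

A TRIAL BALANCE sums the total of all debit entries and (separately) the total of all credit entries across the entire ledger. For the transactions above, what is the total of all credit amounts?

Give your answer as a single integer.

Txn 1: credit+=197
Txn 2: credit+=23
Txn 3: credit+=472
Txn 4: credit+=54
Txn 5: credit+=120
Txn 6: credit+=490
Txn 7: credit+=464
Total credits = 1820

Answer: 1820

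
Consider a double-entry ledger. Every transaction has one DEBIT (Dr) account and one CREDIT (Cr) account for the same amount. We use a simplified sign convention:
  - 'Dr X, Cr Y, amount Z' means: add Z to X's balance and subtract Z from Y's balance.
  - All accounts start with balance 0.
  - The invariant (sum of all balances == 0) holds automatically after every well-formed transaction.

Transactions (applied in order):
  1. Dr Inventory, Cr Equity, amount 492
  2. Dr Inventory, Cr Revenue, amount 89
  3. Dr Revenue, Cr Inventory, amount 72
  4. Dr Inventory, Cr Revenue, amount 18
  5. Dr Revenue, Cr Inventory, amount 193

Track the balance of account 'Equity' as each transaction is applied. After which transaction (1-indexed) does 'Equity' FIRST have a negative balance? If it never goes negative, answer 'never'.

Answer: 1

Derivation:
After txn 1: Equity=-492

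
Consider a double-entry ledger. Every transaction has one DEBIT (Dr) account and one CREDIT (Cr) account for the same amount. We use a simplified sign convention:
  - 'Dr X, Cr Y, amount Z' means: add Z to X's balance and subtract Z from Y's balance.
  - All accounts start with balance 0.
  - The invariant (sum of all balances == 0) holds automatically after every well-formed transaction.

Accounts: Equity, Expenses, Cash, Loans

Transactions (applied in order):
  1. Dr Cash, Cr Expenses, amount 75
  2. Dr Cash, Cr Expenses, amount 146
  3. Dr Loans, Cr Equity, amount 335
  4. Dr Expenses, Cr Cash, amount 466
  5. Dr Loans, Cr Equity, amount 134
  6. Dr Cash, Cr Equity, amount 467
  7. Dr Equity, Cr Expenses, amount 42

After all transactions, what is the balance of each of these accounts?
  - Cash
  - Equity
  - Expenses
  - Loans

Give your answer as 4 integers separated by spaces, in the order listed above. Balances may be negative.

After txn 1 (Dr Cash, Cr Expenses, amount 75): Cash=75 Expenses=-75
After txn 2 (Dr Cash, Cr Expenses, amount 146): Cash=221 Expenses=-221
After txn 3 (Dr Loans, Cr Equity, amount 335): Cash=221 Equity=-335 Expenses=-221 Loans=335
After txn 4 (Dr Expenses, Cr Cash, amount 466): Cash=-245 Equity=-335 Expenses=245 Loans=335
After txn 5 (Dr Loans, Cr Equity, amount 134): Cash=-245 Equity=-469 Expenses=245 Loans=469
After txn 6 (Dr Cash, Cr Equity, amount 467): Cash=222 Equity=-936 Expenses=245 Loans=469
After txn 7 (Dr Equity, Cr Expenses, amount 42): Cash=222 Equity=-894 Expenses=203 Loans=469

Answer: 222 -894 203 469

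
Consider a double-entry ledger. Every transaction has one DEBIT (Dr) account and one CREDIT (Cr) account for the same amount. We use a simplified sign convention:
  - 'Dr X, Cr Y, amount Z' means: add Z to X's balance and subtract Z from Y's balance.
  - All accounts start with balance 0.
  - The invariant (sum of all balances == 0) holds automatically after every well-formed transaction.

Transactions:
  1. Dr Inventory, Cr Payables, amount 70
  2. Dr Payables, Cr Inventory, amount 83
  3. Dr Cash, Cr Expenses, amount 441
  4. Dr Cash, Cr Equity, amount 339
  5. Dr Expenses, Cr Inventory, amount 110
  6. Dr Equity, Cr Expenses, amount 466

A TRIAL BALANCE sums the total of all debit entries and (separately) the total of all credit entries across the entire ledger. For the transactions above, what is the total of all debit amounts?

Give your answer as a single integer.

Txn 1: debit+=70
Txn 2: debit+=83
Txn 3: debit+=441
Txn 4: debit+=339
Txn 5: debit+=110
Txn 6: debit+=466
Total debits = 1509

Answer: 1509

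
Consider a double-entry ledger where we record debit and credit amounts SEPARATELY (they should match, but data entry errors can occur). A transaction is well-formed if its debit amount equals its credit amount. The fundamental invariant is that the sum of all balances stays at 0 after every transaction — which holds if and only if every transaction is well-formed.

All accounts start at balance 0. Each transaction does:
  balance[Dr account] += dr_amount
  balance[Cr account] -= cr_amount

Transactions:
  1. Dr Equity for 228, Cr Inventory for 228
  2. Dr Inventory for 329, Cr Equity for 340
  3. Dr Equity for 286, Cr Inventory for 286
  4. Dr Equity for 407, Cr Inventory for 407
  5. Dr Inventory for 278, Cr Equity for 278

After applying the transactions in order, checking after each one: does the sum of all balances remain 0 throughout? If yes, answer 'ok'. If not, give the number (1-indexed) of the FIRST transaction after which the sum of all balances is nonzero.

After txn 1: dr=228 cr=228 sum_balances=0
After txn 2: dr=329 cr=340 sum_balances=-11
After txn 3: dr=286 cr=286 sum_balances=-11
After txn 4: dr=407 cr=407 sum_balances=-11
After txn 5: dr=278 cr=278 sum_balances=-11

Answer: 2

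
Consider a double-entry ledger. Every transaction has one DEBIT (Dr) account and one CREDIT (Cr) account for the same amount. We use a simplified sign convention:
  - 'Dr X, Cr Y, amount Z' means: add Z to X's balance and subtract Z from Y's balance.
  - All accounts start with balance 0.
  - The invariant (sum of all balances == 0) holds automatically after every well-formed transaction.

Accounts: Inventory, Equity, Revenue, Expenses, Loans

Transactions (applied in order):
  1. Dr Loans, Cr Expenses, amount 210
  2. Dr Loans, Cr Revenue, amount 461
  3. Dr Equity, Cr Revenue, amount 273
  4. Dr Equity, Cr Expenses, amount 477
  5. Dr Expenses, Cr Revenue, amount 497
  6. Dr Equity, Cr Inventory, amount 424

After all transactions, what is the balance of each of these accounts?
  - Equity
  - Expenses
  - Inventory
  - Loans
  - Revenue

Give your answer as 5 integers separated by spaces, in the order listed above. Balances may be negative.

After txn 1 (Dr Loans, Cr Expenses, amount 210): Expenses=-210 Loans=210
After txn 2 (Dr Loans, Cr Revenue, amount 461): Expenses=-210 Loans=671 Revenue=-461
After txn 3 (Dr Equity, Cr Revenue, amount 273): Equity=273 Expenses=-210 Loans=671 Revenue=-734
After txn 4 (Dr Equity, Cr Expenses, amount 477): Equity=750 Expenses=-687 Loans=671 Revenue=-734
After txn 5 (Dr Expenses, Cr Revenue, amount 497): Equity=750 Expenses=-190 Loans=671 Revenue=-1231
After txn 6 (Dr Equity, Cr Inventory, amount 424): Equity=1174 Expenses=-190 Inventory=-424 Loans=671 Revenue=-1231

Answer: 1174 -190 -424 671 -1231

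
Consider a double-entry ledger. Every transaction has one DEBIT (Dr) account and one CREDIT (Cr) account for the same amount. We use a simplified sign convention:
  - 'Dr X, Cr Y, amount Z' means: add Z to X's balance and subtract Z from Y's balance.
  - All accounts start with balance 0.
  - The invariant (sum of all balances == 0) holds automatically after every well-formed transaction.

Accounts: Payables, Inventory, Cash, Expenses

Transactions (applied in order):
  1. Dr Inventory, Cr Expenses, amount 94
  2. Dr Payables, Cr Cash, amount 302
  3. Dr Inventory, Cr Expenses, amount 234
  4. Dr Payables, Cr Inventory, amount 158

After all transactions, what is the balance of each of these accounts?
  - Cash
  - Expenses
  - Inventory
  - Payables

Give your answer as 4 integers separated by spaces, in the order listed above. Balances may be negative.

Answer: -302 -328 170 460

Derivation:
After txn 1 (Dr Inventory, Cr Expenses, amount 94): Expenses=-94 Inventory=94
After txn 2 (Dr Payables, Cr Cash, amount 302): Cash=-302 Expenses=-94 Inventory=94 Payables=302
After txn 3 (Dr Inventory, Cr Expenses, amount 234): Cash=-302 Expenses=-328 Inventory=328 Payables=302
After txn 4 (Dr Payables, Cr Inventory, amount 158): Cash=-302 Expenses=-328 Inventory=170 Payables=460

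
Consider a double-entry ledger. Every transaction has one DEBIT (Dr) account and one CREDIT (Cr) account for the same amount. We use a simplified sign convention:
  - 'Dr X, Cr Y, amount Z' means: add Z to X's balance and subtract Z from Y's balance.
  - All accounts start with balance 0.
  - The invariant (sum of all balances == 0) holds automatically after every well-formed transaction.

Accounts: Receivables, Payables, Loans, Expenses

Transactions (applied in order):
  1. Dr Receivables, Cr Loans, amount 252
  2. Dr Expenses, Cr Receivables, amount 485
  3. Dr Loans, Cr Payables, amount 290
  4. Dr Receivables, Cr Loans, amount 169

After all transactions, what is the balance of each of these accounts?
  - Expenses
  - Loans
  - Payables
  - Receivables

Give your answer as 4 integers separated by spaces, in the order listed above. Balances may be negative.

After txn 1 (Dr Receivables, Cr Loans, amount 252): Loans=-252 Receivables=252
After txn 2 (Dr Expenses, Cr Receivables, amount 485): Expenses=485 Loans=-252 Receivables=-233
After txn 3 (Dr Loans, Cr Payables, amount 290): Expenses=485 Loans=38 Payables=-290 Receivables=-233
After txn 4 (Dr Receivables, Cr Loans, amount 169): Expenses=485 Loans=-131 Payables=-290 Receivables=-64

Answer: 485 -131 -290 -64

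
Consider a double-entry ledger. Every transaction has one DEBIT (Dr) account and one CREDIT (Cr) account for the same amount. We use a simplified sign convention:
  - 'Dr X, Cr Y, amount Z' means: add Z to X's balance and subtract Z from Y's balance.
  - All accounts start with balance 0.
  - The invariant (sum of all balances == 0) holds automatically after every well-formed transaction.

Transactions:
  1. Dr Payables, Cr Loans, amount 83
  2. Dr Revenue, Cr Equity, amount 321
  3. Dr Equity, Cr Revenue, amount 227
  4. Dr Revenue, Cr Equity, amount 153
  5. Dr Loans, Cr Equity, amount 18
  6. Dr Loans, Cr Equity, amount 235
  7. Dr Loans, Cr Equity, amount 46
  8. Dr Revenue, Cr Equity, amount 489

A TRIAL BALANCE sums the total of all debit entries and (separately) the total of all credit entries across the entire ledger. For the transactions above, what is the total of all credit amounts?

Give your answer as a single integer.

Answer: 1572

Derivation:
Txn 1: credit+=83
Txn 2: credit+=321
Txn 3: credit+=227
Txn 4: credit+=153
Txn 5: credit+=18
Txn 6: credit+=235
Txn 7: credit+=46
Txn 8: credit+=489
Total credits = 1572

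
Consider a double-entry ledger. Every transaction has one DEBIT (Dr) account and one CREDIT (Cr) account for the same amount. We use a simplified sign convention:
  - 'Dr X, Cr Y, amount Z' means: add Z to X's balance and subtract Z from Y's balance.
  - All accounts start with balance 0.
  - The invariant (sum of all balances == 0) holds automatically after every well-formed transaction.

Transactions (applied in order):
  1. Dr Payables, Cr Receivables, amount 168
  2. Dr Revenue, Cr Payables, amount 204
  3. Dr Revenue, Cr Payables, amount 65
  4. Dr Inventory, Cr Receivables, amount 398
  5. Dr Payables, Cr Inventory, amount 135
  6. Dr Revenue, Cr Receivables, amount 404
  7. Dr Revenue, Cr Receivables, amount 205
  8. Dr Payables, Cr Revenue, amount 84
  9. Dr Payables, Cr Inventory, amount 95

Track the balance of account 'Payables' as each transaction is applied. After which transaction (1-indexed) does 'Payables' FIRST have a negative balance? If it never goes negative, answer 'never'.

Answer: 2

Derivation:
After txn 1: Payables=168
After txn 2: Payables=-36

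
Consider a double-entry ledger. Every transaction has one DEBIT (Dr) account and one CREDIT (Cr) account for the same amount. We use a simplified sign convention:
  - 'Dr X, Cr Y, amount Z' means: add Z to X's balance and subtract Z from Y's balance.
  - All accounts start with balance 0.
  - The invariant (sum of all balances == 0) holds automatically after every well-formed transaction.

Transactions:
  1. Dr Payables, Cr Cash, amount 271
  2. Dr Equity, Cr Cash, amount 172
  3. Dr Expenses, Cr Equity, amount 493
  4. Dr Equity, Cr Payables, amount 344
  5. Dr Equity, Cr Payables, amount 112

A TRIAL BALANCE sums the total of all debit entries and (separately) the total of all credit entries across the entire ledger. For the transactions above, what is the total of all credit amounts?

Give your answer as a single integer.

Answer: 1392

Derivation:
Txn 1: credit+=271
Txn 2: credit+=172
Txn 3: credit+=493
Txn 4: credit+=344
Txn 5: credit+=112
Total credits = 1392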